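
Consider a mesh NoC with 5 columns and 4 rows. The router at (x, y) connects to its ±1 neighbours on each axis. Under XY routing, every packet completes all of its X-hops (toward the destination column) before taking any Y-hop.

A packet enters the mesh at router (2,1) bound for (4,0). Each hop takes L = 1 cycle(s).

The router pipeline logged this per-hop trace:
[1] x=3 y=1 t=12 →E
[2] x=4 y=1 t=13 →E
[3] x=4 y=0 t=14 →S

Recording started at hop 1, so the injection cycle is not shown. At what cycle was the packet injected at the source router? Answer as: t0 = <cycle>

The first recorded entry is hop 1 at cycle 12.
t0 = cyc[1] − L = 12 − 1 = 11.

t0 = 11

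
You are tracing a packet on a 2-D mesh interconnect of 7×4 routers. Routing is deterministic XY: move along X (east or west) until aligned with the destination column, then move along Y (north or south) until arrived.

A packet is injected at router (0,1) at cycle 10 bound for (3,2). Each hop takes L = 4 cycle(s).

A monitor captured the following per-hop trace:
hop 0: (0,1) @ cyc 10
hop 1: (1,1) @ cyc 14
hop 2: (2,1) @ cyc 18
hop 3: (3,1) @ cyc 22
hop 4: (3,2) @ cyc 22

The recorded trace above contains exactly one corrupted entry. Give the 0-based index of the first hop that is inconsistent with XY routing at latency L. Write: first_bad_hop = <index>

first_bad_hop = 4

  1: Δx=+1 Δy=+0 Δt=4 [ok]
  2: Δx=+1 Δy=+0 Δt=4 [ok]
  3: Δx=+1 Δy=+0 Δt=4 [ok]
  4: Δx=+0 Δy=+1 Δt=0 [BAD: Δcyc=0≠L]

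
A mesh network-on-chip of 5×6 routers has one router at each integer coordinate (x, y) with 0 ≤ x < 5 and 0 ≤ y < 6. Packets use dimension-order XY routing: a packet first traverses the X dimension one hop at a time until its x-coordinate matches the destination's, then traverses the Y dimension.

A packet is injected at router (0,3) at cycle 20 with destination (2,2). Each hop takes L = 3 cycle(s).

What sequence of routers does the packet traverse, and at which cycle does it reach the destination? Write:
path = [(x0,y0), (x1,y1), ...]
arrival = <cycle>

  0. router=(0,3) cycle=20 (inject)
  1. router=(1,3) cycle=23 dir=E
  2. router=(2,3) cycle=26 dir=E
  3. router=(2,2) cycle=29 dir=S

path = [(0,3), (1,3), (2,3), (2,2)]
arrival = 29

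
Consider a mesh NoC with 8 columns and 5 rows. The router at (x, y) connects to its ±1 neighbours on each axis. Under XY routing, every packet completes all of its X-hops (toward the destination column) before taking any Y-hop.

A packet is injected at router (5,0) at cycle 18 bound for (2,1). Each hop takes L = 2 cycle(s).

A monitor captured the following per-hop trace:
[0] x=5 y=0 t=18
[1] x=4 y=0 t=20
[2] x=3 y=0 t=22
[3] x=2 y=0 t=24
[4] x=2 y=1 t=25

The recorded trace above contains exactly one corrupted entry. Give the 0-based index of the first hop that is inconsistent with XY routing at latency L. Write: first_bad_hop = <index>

first_bad_hop = 4

[1] (-1,+0) / 2c ⇒ ok
[2] (-1,+0) / 2c ⇒ ok
[3] (-1,+0) / 2c ⇒ ok
[4] (+0,+1) / 1c ⇒ BAD: Δcyc=1≠L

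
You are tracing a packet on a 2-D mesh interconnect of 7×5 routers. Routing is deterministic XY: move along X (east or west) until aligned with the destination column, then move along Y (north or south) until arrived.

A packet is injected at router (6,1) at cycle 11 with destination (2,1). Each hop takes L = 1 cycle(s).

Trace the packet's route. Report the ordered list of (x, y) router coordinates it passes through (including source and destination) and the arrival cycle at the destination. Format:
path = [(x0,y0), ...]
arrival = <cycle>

path = [(6,1), (5,1), (4,1), (3,1), (2,1)]
arrival = 15

[0] x=6 y=1 t=11
[1] x=5 y=1 t=12 →W
[2] x=4 y=1 t=13 →W
[3] x=3 y=1 t=14 →W
[4] x=2 y=1 t=15 →W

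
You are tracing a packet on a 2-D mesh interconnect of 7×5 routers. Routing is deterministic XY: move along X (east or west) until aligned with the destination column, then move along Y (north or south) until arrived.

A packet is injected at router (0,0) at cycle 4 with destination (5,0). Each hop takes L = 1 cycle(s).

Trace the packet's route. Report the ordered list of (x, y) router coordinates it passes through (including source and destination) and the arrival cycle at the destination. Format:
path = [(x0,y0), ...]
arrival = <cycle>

hop 0: (0,0) @ cyc 4
hop 1: (1,0) @ cyc 5  [E]
hop 2: (2,0) @ cyc 6  [E]
hop 3: (3,0) @ cyc 7  [E]
hop 4: (4,0) @ cyc 8  [E]
hop 5: (5,0) @ cyc 9  [E]

path = [(0,0), (1,0), (2,0), (3,0), (4,0), (5,0)]
arrival = 9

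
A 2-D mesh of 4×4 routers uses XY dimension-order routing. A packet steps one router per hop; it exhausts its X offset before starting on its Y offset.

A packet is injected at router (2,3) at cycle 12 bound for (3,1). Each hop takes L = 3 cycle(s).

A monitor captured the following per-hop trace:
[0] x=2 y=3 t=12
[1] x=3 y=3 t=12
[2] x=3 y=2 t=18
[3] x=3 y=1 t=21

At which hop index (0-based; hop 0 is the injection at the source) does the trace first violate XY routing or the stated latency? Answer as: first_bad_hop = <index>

first_bad_hop = 1

hop 1: step (+1,+0), +0 cyc — BAD: Δcyc=0≠L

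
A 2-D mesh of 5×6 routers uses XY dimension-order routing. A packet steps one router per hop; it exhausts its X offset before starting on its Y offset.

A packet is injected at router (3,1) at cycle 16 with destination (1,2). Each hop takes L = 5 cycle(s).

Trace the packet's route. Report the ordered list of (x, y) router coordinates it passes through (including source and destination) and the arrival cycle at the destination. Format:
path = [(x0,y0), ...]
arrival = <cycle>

t=16: at (3,1)
t=21: at (2,1) after W
t=26: at (1,1) after W
t=31: at (1,2) after N

path = [(3,1), (2,1), (1,1), (1,2)]
arrival = 31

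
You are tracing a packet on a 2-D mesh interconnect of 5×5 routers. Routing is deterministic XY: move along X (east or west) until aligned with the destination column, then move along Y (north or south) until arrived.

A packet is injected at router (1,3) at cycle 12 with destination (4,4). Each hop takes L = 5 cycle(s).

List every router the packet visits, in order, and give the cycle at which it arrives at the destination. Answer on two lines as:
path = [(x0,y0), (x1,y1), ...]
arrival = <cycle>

path = [(1,3), (2,3), (3,3), (4,3), (4,4)]
arrival = 32

  0. router=(1,3) cycle=12 (inject)
  1. router=(2,3) cycle=17 dir=E
  2. router=(3,3) cycle=22 dir=E
  3. router=(4,3) cycle=27 dir=E
  4. router=(4,4) cycle=32 dir=N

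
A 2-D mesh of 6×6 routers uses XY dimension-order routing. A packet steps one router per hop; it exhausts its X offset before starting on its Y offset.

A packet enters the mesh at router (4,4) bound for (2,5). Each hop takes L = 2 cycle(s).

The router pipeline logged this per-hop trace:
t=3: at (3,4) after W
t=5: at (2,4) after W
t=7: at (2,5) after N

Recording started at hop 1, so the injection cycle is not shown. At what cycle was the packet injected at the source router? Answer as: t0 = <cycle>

t0 = 1

At hop 1 the cycle is 3; in general cyc_k = t0 + kL.
t0 = cyc[1] − L = 3 − 2 = 1.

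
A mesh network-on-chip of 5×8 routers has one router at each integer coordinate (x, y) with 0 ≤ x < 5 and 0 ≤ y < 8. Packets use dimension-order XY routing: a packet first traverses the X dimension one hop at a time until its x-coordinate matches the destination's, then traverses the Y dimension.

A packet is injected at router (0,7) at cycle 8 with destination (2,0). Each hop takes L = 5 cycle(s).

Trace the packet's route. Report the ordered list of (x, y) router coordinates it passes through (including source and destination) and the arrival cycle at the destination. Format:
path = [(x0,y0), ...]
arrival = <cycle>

path = [(0,7), (1,7), (2,7), (2,6), (2,5), (2,4), (2,3), (2,2), (2,1), (2,0)]
arrival = 53

#0 — 0,7 | c8
#1 — 1,7 | c13 | E
#2 — 2,7 | c18 | E
#3 — 2,6 | c23 | S
#4 — 2,5 | c28 | S
#5 — 2,4 | c33 | S
#6 — 2,3 | c38 | S
#7 — 2,2 | c43 | S
#8 — 2,1 | c48 | S
#9 — 2,0 | c53 | S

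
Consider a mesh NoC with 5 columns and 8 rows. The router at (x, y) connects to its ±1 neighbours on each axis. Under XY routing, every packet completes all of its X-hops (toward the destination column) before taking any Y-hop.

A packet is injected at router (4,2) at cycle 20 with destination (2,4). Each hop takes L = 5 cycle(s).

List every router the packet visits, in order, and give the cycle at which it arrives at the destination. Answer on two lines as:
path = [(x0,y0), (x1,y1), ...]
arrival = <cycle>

path = [(4,2), (3,2), (2,2), (2,3), (2,4)]
arrival = 40

t=20: at (4,2)
t=25: at (3,2) after W
t=30: at (2,2) after W
t=35: at (2,3) after N
t=40: at (2,4) after N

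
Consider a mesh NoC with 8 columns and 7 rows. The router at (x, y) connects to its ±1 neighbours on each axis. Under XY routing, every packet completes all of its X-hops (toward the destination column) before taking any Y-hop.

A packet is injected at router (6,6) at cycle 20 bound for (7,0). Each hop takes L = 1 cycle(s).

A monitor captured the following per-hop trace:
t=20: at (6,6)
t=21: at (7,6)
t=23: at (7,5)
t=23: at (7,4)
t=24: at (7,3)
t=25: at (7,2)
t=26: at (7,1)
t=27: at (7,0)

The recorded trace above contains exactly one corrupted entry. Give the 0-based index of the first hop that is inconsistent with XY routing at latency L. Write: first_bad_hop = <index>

[1] (+1,+0) / 1c ⇒ ok
[2] (+0,-1) / 2c ⇒ BAD: Δcyc=2≠L

first_bad_hop = 2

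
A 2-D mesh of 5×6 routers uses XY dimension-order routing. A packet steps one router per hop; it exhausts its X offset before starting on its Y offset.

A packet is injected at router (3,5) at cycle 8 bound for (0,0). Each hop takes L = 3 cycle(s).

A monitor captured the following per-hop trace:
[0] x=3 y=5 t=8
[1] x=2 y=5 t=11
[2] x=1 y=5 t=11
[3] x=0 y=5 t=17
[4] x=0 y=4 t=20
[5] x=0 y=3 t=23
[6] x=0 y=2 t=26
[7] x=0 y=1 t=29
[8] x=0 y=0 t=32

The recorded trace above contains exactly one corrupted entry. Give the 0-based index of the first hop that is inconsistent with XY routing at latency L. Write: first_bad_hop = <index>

first_bad_hop = 2

[1] (-1,+0) / 3c ⇒ ok
[2] (-1,+0) / 0c ⇒ BAD: Δcyc=0≠L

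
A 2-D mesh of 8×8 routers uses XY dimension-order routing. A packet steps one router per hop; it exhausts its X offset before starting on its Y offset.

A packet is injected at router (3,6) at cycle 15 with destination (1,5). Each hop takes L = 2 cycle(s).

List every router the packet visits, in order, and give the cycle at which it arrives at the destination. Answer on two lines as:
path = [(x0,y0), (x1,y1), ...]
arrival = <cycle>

path = [(3,6), (2,6), (1,6), (1,5)]
arrival = 21

t=15: at (3,6)
t=17: at (2,6) after W
t=19: at (1,6) after W
t=21: at (1,5) after S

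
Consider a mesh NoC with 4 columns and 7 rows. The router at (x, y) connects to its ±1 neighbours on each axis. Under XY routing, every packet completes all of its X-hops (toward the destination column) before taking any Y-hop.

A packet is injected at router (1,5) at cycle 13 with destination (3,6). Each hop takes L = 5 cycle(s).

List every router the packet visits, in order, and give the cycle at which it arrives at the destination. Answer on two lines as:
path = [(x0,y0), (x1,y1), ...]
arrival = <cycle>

[0] x=1 y=5 t=13
[1] x=2 y=5 t=18 →E
[2] x=3 y=5 t=23 →E
[3] x=3 y=6 t=28 →N

path = [(1,5), (2,5), (3,5), (3,6)]
arrival = 28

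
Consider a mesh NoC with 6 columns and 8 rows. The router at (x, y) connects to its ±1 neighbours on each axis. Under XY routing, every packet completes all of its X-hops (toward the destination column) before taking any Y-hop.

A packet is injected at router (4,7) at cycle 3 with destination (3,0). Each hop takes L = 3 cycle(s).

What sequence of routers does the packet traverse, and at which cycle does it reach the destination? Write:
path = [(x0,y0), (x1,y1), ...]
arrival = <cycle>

src (4,7)  cyc=3
W→(3,7)  cyc=6
S→(3,6)  cyc=9
S→(3,5)  cyc=12
S→(3,4)  cyc=15
S→(3,3)  cyc=18
S→(3,2)  cyc=21
S→(3,1)  cyc=24
S→(3,0)  cyc=27

path = [(4,7), (3,7), (3,6), (3,5), (3,4), (3,3), (3,2), (3,1), (3,0)]
arrival = 27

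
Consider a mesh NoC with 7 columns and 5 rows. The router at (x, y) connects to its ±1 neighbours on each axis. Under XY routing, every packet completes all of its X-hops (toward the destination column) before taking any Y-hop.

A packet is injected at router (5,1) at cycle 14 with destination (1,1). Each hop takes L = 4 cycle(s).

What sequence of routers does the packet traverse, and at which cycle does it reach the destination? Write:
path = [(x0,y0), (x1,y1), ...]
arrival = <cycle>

hop 0: (5,1) @ cyc 14
hop 1: (4,1) @ cyc 18  [W]
hop 2: (3,1) @ cyc 22  [W]
hop 3: (2,1) @ cyc 26  [W]
hop 4: (1,1) @ cyc 30  [W]

path = [(5,1), (4,1), (3,1), (2,1), (1,1)]
arrival = 30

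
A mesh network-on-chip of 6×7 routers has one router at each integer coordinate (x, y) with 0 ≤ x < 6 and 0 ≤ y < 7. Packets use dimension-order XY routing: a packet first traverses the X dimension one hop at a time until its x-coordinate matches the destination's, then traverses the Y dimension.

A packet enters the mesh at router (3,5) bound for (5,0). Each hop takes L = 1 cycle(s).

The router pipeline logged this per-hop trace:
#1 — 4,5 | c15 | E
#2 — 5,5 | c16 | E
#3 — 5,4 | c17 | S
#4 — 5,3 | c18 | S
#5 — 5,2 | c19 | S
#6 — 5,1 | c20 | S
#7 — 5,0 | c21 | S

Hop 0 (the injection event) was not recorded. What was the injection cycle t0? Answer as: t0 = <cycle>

t0 = 14

At hop 1 the cycle is 15; in general cyc_k = t0 + kL.
Subtract one hop: t0 = 15 − 1 = 14.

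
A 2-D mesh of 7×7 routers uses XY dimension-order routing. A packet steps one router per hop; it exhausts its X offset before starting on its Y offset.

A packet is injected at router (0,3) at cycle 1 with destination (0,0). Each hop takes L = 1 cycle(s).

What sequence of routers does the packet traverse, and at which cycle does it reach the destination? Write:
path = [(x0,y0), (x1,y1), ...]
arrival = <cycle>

path = [(0,3), (0,2), (0,1), (0,0)]
arrival = 4

  0. router=(0,3) cycle=1 (inject)
  1. router=(0,2) cycle=2 dir=S
  2. router=(0,1) cycle=3 dir=S
  3. router=(0,0) cycle=4 dir=S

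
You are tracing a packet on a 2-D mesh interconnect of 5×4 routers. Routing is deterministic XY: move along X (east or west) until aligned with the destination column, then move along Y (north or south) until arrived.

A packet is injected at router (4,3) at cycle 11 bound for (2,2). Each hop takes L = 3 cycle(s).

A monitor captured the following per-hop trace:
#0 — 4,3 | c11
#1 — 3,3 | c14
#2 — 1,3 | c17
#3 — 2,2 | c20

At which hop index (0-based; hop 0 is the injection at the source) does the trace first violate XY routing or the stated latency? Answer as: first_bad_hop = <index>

hop 1: step (-1,+0), +3 cyc — ok
hop 2: step (-2,+0), +3 cyc — BAD: non-unit step

first_bad_hop = 2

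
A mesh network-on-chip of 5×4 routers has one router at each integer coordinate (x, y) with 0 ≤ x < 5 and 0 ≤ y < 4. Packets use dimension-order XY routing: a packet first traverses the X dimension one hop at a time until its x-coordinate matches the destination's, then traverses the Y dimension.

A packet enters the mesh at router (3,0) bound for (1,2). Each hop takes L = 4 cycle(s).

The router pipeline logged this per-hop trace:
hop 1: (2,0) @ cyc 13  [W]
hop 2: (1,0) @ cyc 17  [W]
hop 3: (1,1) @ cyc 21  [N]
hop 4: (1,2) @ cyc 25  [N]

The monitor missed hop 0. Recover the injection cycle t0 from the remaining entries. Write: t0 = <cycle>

At hop 1 the cycle is 13; in general cyc_k = t0 + kL.
t0 = cyc[1] − L = 13 − 4 = 9.

t0 = 9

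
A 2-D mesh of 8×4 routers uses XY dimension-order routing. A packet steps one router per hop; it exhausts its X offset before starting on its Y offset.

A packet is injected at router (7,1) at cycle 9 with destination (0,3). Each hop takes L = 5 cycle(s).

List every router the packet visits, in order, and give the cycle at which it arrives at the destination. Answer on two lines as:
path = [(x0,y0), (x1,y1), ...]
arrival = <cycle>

  0. router=(7,1) cycle=9 (inject)
  1. router=(6,1) cycle=14 dir=W
  2. router=(5,1) cycle=19 dir=W
  3. router=(4,1) cycle=24 dir=W
  4. router=(3,1) cycle=29 dir=W
  5. router=(2,1) cycle=34 dir=W
  6. router=(1,1) cycle=39 dir=W
  7. router=(0,1) cycle=44 dir=W
  8. router=(0,2) cycle=49 dir=N
  9. router=(0,3) cycle=54 dir=N

path = [(7,1), (6,1), (5,1), (4,1), (3,1), (2,1), (1,1), (0,1), (0,2), (0,3)]
arrival = 54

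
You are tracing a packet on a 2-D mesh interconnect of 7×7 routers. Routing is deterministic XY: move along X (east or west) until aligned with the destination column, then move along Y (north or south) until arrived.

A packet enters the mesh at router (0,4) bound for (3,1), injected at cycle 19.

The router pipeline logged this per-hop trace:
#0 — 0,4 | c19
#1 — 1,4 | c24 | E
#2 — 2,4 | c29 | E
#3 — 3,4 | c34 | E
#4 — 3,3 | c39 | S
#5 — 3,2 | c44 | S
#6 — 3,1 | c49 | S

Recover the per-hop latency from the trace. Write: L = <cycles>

From hop 0 (19) to hop 1 (24): +5 cycles.
Per-hop latency L = Δcyc = 5.

L = 5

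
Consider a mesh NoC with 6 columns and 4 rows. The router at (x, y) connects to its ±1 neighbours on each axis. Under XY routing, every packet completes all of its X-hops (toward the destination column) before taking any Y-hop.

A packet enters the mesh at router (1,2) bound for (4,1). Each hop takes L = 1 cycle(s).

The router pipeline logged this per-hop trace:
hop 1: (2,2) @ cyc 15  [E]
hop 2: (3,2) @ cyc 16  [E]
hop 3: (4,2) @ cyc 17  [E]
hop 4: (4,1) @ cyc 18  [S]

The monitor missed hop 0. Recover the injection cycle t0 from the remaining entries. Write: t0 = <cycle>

t0 = 14

cyc[1] = 15 and cyc[k] = t0 + k·L for every k.
So t0 = 15 − 1·1 = 14.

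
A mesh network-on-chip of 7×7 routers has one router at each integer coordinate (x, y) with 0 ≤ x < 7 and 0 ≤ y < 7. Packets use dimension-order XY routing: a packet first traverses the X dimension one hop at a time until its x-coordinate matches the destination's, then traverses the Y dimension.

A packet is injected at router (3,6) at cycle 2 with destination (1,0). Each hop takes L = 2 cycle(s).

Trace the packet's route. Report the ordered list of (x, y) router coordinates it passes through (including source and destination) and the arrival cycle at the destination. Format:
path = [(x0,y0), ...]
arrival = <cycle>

path = [(3,6), (2,6), (1,6), (1,5), (1,4), (1,3), (1,2), (1,1), (1,0)]
arrival = 18

hop 0: (3,6) @ cyc 2
hop 1: (2,6) @ cyc 4  [W]
hop 2: (1,6) @ cyc 6  [W]
hop 3: (1,5) @ cyc 8  [S]
hop 4: (1,4) @ cyc 10  [S]
hop 5: (1,3) @ cyc 12  [S]
hop 6: (1,2) @ cyc 14  [S]
hop 7: (1,1) @ cyc 16  [S]
hop 8: (1,0) @ cyc 18  [S]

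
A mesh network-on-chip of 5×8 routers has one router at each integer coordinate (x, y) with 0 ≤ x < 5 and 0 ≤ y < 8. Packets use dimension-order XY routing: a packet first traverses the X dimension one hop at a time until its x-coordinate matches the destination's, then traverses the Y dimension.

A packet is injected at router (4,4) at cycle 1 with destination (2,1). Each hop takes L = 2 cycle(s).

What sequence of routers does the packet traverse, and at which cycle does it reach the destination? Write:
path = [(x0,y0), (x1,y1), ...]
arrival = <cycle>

[0] x=4 y=4 t=1
[1] x=3 y=4 t=3 →W
[2] x=2 y=4 t=5 →W
[3] x=2 y=3 t=7 →S
[4] x=2 y=2 t=9 →S
[5] x=2 y=1 t=11 →S

path = [(4,4), (3,4), (2,4), (2,3), (2,2), (2,1)]
arrival = 11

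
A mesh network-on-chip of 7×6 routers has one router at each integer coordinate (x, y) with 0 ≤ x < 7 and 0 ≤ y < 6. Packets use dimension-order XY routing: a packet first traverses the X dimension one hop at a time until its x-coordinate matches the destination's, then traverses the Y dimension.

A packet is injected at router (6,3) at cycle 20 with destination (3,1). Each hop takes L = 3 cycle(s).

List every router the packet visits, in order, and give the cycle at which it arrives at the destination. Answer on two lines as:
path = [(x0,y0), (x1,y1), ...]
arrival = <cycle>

path = [(6,3), (5,3), (4,3), (3,3), (3,2), (3,1)]
arrival = 35

[0] x=6 y=3 t=20
[1] x=5 y=3 t=23 →W
[2] x=4 y=3 t=26 →W
[3] x=3 y=3 t=29 →W
[4] x=3 y=2 t=32 →S
[5] x=3 y=1 t=35 →S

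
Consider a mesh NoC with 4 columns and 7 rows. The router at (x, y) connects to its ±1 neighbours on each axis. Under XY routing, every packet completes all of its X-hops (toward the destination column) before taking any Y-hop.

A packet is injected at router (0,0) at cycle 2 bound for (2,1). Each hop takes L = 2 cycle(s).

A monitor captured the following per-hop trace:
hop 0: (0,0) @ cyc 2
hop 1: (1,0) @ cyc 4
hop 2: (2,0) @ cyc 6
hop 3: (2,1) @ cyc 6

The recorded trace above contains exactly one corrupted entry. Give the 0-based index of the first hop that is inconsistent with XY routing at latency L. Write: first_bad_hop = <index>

first_bad_hop = 3

hop 1: step (+1,+0), +2 cyc — ok
hop 2: step (+1,+0), +2 cyc — ok
hop 3: step (+0,+1), +0 cyc — BAD: Δcyc=0≠L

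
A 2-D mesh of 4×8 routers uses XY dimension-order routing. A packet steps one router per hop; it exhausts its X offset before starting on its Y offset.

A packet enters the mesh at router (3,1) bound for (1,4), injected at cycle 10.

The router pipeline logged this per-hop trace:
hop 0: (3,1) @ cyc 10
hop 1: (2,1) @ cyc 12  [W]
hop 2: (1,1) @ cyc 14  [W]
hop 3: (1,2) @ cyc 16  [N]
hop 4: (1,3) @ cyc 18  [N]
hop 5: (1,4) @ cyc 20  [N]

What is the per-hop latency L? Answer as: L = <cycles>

L = 2

Δcyc across hop 0→1: 12 − 10 = 2.
Per-hop latency L = Δcyc = 2.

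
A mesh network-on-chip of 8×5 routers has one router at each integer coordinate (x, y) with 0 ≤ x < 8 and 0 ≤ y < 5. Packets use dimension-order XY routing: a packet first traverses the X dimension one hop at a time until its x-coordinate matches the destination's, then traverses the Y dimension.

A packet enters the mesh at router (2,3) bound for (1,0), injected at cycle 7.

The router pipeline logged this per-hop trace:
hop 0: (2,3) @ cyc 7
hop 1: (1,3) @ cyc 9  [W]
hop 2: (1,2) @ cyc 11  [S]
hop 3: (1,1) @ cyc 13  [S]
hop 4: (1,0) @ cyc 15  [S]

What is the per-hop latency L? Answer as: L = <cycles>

L = 2

From hop 0 (7) to hop 1 (9): +2 cycles.
That increment is L by definition: L = 2.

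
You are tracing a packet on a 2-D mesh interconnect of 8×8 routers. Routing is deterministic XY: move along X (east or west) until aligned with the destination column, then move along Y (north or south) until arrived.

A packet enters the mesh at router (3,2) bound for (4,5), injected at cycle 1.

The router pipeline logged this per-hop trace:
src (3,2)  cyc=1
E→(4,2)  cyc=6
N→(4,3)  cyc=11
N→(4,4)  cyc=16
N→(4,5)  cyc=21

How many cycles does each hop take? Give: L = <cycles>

L = 5

Between hops 0 and 1 the cycle counter advances 6 − 1 = 5.
One hop costs L cycles, so L = 5.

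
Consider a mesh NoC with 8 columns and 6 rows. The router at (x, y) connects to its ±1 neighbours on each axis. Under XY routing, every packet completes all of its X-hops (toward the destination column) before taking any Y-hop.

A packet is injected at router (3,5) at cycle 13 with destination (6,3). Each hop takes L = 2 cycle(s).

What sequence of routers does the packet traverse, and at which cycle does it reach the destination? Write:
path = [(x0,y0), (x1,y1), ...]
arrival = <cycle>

path = [(3,5), (4,5), (5,5), (6,5), (6,4), (6,3)]
arrival = 23

t=13: at (3,5)
t=15: at (4,5) after E
t=17: at (5,5) after E
t=19: at (6,5) after E
t=21: at (6,4) after S
t=23: at (6,3) after S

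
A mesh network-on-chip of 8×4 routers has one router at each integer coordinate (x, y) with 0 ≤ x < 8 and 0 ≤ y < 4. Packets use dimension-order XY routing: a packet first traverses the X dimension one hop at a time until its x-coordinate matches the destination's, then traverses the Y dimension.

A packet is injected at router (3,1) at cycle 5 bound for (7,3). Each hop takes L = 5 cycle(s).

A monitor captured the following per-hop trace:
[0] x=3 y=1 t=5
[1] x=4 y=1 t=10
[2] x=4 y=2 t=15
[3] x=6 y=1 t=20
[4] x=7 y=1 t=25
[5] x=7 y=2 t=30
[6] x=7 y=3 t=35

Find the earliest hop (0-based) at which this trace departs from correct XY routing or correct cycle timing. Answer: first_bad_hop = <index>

  1: Δx=+1 Δy=+0 Δt=5 [ok]
  2: Δx=+0 Δy=+1 Δt=5 [BAD: Y-move but x=4≠7]

first_bad_hop = 2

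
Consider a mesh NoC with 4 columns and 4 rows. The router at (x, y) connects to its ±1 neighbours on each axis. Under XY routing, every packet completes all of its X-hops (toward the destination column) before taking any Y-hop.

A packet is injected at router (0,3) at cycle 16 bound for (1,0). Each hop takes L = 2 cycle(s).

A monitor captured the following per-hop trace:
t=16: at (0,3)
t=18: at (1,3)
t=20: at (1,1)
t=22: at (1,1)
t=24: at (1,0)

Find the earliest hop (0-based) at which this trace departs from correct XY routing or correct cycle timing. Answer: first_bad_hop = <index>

first_bad_hop = 2

[1] (+1,+0) / 2c ⇒ ok
[2] (+0,-2) / 2c ⇒ BAD: non-unit step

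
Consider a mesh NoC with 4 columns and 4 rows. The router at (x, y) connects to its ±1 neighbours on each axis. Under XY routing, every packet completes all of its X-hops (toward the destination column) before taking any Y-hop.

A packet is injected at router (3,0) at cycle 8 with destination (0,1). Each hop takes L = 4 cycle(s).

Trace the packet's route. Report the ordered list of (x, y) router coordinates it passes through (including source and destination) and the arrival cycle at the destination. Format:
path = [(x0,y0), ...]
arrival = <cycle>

path = [(3,0), (2,0), (1,0), (0,0), (0,1)]
arrival = 24

src (3,0)  cyc=8
W→(2,0)  cyc=12
W→(1,0)  cyc=16
W→(0,0)  cyc=20
N→(0,1)  cyc=24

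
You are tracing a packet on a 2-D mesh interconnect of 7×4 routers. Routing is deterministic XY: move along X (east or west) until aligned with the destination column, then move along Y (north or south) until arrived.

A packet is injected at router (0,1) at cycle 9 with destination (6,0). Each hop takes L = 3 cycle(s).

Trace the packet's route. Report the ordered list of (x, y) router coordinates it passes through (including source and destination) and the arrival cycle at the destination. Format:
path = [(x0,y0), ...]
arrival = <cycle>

  0. router=(0,1) cycle=9 (inject)
  1. router=(1,1) cycle=12 dir=E
  2. router=(2,1) cycle=15 dir=E
  3. router=(3,1) cycle=18 dir=E
  4. router=(4,1) cycle=21 dir=E
  5. router=(5,1) cycle=24 dir=E
  6. router=(6,1) cycle=27 dir=E
  7. router=(6,0) cycle=30 dir=S

path = [(0,1), (1,1), (2,1), (3,1), (4,1), (5,1), (6,1), (6,0)]
arrival = 30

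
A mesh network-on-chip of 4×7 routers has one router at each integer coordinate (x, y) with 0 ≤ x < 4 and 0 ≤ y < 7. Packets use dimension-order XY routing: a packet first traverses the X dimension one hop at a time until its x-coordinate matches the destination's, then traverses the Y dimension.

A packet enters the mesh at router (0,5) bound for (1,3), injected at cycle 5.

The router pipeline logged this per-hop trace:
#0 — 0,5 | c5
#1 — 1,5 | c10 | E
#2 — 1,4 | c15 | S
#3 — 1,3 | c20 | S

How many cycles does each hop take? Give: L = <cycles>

Between hops 0 and 1 the cycle counter advances 10 − 5 = 5.
Per-hop latency L = Δcyc = 5.

L = 5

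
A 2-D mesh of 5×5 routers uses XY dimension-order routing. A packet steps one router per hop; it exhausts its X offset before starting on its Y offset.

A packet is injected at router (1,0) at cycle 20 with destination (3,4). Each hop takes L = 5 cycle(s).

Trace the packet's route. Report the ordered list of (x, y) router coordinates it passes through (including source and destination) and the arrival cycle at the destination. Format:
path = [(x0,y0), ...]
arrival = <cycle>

[0] x=1 y=0 t=20
[1] x=2 y=0 t=25 →E
[2] x=3 y=0 t=30 →E
[3] x=3 y=1 t=35 →N
[4] x=3 y=2 t=40 →N
[5] x=3 y=3 t=45 →N
[6] x=3 y=4 t=50 →N

path = [(1,0), (2,0), (3,0), (3,1), (3,2), (3,3), (3,4)]
arrival = 50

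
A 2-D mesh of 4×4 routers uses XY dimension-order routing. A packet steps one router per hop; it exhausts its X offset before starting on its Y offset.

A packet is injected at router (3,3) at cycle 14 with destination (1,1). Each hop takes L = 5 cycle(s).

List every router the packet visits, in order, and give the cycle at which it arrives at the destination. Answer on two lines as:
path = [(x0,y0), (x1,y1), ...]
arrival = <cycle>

  0. router=(3,3) cycle=14 (inject)
  1. router=(2,3) cycle=19 dir=W
  2. router=(1,3) cycle=24 dir=W
  3. router=(1,2) cycle=29 dir=S
  4. router=(1,1) cycle=34 dir=S

path = [(3,3), (2,3), (1,3), (1,2), (1,1)]
arrival = 34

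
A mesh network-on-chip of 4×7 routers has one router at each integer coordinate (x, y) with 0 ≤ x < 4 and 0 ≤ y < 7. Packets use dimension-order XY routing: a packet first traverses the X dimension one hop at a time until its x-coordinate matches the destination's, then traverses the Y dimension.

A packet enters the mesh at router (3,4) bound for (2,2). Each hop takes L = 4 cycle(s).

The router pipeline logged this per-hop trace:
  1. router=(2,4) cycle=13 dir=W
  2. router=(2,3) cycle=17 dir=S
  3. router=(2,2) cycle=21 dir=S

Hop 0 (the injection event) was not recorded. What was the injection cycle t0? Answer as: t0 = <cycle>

t0 = 9

Hop 1 reached at cycle 13; hop k is at t0 + k·L.
Subtract one hop: t0 = 13 − 4 = 9.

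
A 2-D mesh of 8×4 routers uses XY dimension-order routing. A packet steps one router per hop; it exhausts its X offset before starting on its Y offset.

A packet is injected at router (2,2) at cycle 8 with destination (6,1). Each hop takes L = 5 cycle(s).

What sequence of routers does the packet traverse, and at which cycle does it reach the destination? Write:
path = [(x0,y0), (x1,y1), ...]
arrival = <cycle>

path = [(2,2), (3,2), (4,2), (5,2), (6,2), (6,1)]
arrival = 33

  0. router=(2,2) cycle=8 (inject)
  1. router=(3,2) cycle=13 dir=E
  2. router=(4,2) cycle=18 dir=E
  3. router=(5,2) cycle=23 dir=E
  4. router=(6,2) cycle=28 dir=E
  5. router=(6,1) cycle=33 dir=S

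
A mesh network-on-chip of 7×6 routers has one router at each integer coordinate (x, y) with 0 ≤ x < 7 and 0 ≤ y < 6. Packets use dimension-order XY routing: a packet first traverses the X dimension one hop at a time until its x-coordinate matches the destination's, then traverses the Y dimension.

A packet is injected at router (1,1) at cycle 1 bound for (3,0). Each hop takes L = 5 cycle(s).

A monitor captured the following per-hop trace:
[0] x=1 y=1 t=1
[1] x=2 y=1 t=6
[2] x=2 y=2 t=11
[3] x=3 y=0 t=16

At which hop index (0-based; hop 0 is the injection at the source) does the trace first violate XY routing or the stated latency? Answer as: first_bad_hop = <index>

first_bad_hop = 2

hop 1: step (+1,+0), +5 cyc — ok
hop 2: step (+0,+1), +5 cyc — BAD: Y-move but x=2≠3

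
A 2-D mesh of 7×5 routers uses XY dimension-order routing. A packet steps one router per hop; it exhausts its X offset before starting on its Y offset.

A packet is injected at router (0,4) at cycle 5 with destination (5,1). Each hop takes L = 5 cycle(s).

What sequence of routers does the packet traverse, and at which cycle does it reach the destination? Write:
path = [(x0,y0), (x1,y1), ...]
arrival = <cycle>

path = [(0,4), (1,4), (2,4), (3,4), (4,4), (5,4), (5,3), (5,2), (5,1)]
arrival = 45

t=5: at (0,4)
t=10: at (1,4) after E
t=15: at (2,4) after E
t=20: at (3,4) after E
t=25: at (4,4) after E
t=30: at (5,4) after E
t=35: at (5,3) after S
t=40: at (5,2) after S
t=45: at (5,1) after S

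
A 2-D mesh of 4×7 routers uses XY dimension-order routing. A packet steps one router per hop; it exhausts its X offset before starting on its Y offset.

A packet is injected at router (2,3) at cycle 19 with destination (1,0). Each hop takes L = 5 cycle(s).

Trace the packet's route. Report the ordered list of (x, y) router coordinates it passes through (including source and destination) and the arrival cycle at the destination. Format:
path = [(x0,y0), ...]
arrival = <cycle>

path = [(2,3), (1,3), (1,2), (1,1), (1,0)]
arrival = 39

src (2,3)  cyc=19
W→(1,3)  cyc=24
S→(1,2)  cyc=29
S→(1,1)  cyc=34
S→(1,0)  cyc=39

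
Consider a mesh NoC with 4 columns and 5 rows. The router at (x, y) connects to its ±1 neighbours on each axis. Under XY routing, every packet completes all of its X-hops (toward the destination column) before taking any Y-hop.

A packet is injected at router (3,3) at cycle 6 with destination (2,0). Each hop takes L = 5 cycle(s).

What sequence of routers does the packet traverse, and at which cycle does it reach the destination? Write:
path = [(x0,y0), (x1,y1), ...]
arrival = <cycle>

path = [(3,3), (2,3), (2,2), (2,1), (2,0)]
arrival = 26

#0 — 3,3 | c6
#1 — 2,3 | c11 | W
#2 — 2,2 | c16 | S
#3 — 2,1 | c21 | S
#4 — 2,0 | c26 | S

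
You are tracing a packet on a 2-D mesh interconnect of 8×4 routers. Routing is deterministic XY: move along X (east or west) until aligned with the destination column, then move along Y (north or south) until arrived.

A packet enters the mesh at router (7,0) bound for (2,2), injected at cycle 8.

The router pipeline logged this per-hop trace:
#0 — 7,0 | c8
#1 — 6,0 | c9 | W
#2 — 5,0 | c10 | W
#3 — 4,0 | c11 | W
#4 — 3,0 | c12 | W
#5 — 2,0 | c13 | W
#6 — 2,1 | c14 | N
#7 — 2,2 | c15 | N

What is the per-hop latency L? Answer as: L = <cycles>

L = 1

From hop 0 (8) to hop 1 (9): +1 cycles.
One hop costs L cycles, so L = 1.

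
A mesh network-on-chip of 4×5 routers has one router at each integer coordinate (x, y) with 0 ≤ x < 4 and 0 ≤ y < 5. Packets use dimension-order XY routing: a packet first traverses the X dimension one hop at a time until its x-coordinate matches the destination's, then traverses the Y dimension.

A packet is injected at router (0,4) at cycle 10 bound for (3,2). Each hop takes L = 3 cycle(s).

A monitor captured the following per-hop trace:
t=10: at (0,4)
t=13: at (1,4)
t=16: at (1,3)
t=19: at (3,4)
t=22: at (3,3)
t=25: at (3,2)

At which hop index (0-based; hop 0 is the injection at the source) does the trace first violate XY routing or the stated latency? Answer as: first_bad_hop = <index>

first_bad_hop = 2

hop 1: step (+1,+0), +3 cyc — ok
hop 2: step (+0,-1), +3 cyc — BAD: Y-move but x=1≠3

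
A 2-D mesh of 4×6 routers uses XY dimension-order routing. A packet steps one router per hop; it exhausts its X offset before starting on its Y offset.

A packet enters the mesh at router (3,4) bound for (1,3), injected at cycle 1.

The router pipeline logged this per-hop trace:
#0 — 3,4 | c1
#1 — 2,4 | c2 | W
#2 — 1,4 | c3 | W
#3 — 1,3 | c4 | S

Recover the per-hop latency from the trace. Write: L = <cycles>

L = 1

cyc[1] − cyc[0] = 2 − 1 = 1.
Each hop adds L, hence L = 1.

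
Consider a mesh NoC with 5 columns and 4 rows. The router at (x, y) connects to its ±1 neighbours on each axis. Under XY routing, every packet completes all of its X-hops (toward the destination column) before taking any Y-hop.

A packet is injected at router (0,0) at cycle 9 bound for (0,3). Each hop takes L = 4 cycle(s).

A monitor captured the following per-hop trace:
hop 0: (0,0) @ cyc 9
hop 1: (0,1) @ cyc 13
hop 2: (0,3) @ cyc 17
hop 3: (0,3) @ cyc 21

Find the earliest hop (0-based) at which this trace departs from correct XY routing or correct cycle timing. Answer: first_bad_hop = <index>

first_bad_hop = 2

[1] (+0,+1) / 4c ⇒ ok
[2] (+0,+2) / 4c ⇒ BAD: non-unit step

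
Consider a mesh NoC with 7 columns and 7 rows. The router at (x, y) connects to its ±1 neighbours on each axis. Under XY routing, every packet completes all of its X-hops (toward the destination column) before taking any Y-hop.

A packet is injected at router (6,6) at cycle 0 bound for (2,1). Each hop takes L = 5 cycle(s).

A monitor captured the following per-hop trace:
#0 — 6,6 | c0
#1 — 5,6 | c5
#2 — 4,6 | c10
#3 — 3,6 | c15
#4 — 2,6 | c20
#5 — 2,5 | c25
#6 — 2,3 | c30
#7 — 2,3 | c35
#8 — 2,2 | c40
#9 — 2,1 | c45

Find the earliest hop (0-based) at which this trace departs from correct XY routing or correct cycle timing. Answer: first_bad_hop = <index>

  1: Δx=-1 Δy=+0 Δt=5 [ok]
  2: Δx=-1 Δy=+0 Δt=5 [ok]
  3: Δx=-1 Δy=+0 Δt=5 [ok]
  4: Δx=-1 Δy=+0 Δt=5 [ok]
  5: Δx=+0 Δy=-1 Δt=5 [ok]
  6: Δx=+0 Δy=-2 Δt=5 [BAD: non-unit step]

first_bad_hop = 6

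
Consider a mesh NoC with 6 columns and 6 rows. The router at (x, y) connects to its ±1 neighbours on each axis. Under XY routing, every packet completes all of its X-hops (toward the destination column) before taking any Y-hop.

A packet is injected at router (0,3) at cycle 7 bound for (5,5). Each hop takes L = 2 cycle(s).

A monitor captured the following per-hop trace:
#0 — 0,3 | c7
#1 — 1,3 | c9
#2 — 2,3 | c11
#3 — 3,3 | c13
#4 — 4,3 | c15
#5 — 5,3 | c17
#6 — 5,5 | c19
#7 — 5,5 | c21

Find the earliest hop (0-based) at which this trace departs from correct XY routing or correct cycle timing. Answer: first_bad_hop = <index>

first_bad_hop = 6

hop 1: step (+1,+0), +2 cyc — ok
hop 2: step (+1,+0), +2 cyc — ok
hop 3: step (+1,+0), +2 cyc — ok
hop 4: step (+1,+0), +2 cyc — ok
hop 5: step (+1,+0), +2 cyc — ok
hop 6: step (+0,+2), +2 cyc — BAD: non-unit step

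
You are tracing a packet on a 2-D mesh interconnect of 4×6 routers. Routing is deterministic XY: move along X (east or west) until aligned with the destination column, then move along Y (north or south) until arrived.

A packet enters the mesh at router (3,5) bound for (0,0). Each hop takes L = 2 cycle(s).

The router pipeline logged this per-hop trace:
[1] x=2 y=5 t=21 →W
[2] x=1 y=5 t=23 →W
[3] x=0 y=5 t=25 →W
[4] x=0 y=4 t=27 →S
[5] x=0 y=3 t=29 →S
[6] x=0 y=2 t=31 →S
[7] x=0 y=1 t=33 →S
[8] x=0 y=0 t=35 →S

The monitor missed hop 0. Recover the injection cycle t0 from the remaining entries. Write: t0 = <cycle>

t0 = 19

The first recorded entry is hop 1 at cycle 21.
So t0 = 21 − 1·2 = 19.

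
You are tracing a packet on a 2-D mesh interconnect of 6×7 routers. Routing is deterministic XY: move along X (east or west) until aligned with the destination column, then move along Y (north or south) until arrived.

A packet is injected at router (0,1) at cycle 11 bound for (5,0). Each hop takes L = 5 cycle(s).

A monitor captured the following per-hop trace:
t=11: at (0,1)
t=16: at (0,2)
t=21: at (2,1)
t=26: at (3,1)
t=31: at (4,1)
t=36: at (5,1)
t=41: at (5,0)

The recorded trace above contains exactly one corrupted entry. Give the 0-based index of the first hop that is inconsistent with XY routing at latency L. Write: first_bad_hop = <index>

hop 1: step (+0,+1), +5 cyc — BAD: Y-move but x=0≠5

first_bad_hop = 1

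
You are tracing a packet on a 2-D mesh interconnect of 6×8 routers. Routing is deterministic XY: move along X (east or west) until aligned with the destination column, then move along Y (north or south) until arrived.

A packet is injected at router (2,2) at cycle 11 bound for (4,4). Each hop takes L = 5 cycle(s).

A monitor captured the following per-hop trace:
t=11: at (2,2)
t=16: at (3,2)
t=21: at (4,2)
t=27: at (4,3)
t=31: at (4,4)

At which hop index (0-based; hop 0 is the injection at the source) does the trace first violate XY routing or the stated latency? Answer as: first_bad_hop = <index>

  1: Δx=+1 Δy=+0 Δt=5 [ok]
  2: Δx=+1 Δy=+0 Δt=5 [ok]
  3: Δx=+0 Δy=+1 Δt=6 [BAD: Δcyc=6≠L]

first_bad_hop = 3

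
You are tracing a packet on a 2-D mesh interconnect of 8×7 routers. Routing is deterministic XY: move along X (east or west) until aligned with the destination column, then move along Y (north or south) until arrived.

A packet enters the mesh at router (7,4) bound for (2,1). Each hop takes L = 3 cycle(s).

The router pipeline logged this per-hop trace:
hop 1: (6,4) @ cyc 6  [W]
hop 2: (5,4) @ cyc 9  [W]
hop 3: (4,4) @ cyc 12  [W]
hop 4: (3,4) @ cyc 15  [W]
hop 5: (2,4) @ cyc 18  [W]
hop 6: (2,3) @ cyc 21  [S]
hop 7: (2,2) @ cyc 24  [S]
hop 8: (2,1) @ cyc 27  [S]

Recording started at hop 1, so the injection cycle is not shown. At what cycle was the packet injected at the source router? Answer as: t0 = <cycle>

t0 = 3

The first recorded entry is hop 1 at cycle 6.
t0 = cyc[1] − L = 6 − 3 = 3.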